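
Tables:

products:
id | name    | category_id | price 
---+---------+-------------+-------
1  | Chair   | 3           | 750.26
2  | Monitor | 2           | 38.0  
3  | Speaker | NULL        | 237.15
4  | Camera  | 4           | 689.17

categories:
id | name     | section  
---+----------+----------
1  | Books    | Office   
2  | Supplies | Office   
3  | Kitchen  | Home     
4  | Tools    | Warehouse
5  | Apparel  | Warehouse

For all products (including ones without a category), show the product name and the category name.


LEFT JOIN keeps every row from products (the left table); where category_id has no match in categories, the category columns become NULL. Walk through each product:
  - product 1 (Chair): category_id=3 -> matches Kitchen
  - product 2 (Monitor): category_id=2 -> matches Supplies
  - product 3 (Speaker): category_id=NULL, no match -> kept with NULL
  - product 4 (Camera): category_id=4 -> matches Tools
All 4 rows appear; 1 has NULL category.

SQL:
SELECT a.name, b.name AS category
FROM products a
LEFT JOIN categories b ON a.category_id = b.id

Result:
name    | category
--------+---------
Chair   | Kitchen 
Monitor | Supplies
Speaker | NULL    
Camera  | Tools   


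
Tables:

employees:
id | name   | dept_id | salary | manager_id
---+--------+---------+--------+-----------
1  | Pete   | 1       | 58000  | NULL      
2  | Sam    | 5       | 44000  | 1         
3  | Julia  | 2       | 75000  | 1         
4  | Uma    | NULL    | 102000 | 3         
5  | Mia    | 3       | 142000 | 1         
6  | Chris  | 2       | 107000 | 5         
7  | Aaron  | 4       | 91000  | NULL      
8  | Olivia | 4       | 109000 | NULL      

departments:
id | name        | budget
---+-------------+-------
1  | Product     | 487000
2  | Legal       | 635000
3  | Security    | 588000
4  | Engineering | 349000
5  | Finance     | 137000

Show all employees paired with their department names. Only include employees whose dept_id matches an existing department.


INNER JOIN keeps only employees rows whose dept_id matches an id in departments. Walk through each employee:
  - employee 1 (Pete): dept_id=1 -> matches Product
  - employee 2 (Sam): dept_id=5 -> matches Finance
  - employee 3 (Julia): dept_id=2 -> matches Legal
  - employee 4 (Uma): dept_id=NULL, no match -> dropped
  - employee 5 (Mia): dept_id=3 -> matches Security
  - employee 6 (Chris): dept_id=2 -> matches Legal
  - employee 7 (Aaron): dept_id=4 -> matches Engineering
  - employee 8 (Olivia): dept_id=4 -> matches Engineering
So 1 of 8 rows is dropped.

SQL:
SELECT a.name, b.name AS department
FROM employees a
INNER JOIN departments b ON a.dept_id = b.id

Result:
name   | department 
-------+------------
Pete   | Product    
Sam    | Finance    
Julia  | Legal      
Mia    | Security   
Chris  | Legal      
Aaron  | Engineering
Olivia | Engineering


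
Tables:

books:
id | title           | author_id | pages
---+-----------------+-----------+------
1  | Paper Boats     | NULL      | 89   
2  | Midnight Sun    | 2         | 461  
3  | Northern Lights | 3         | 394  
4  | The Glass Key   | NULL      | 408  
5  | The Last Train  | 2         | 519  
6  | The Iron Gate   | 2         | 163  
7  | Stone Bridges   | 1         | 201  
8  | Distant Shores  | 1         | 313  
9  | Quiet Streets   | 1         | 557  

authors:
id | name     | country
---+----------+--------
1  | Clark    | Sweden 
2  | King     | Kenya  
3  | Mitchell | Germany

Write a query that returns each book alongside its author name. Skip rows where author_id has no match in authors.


INNER JOIN keeps only books rows whose author_id matches an id in authors. Walk through each book:
  - book 1 (Paper Boats): author_id=NULL, no match -> dropped
  - book 2 (Midnight Sun): author_id=2 -> matches King
  - book 3 (Northern Lights): author_id=3 -> matches Mitchell
  - book 4 (The Glass Key): author_id=NULL, no match -> dropped
  - book 5 (The Last Train): author_id=2 -> matches King
  - book 6 (The Iron Gate): author_id=2 -> matches King
  - book 7 (Stone Bridges): author_id=1 -> matches Clark
  - book 8 (Distant Shores): author_id=1 -> matches Clark
  - book 9 (Quiet Streets): author_id=1 -> matches Clark
So 2 of 9 rows are dropped.

SQL:
SELECT a.title, b.name AS author
FROM books a
INNER JOIN authors b ON a.author_id = b.id

Result:
title           | author  
----------------+---------
Midnight Sun    | King    
Northern Lights | Mitchell
The Last Train  | King    
The Iron Gate   | King    
Stone Bridges   | Clark   
Distant Shores  | Clark   
Quiet Streets   | Clark   


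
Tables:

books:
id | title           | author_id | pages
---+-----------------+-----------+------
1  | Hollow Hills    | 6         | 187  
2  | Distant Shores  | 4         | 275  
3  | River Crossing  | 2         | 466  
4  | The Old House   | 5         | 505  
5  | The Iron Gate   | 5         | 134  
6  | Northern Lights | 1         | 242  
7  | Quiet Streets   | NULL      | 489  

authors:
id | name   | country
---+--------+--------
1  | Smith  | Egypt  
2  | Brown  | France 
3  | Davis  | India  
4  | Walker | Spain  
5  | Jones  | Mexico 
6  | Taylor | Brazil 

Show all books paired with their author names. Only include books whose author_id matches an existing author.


INNER JOIN keeps only books rows whose author_id matches an id in authors. Walk through each book:
  - book 1 (Hollow Hills): author_id=6 -> matches Taylor
  - book 2 (Distant Shores): author_id=4 -> matches Walker
  - book 3 (River Crossing): author_id=2 -> matches Brown
  - book 4 (The Old House): author_id=5 -> matches Jones
  - book 5 (The Iron Gate): author_id=5 -> matches Jones
  - book 6 (Northern Lights): author_id=1 -> matches Smith
  - book 7 (Quiet Streets): author_id=NULL, no match -> dropped
So 1 of 7 rows is dropped.

SQL:
SELECT a.title, b.name AS author
FROM books a
INNER JOIN authors b ON a.author_id = b.id

Result:
title           | author
----------------+-------
Hollow Hills    | Taylor
Distant Shores  | Walker
River Crossing  | Brown 
The Old House   | Jones 
The Iron Gate   | Jones 
Northern Lights | Smith 


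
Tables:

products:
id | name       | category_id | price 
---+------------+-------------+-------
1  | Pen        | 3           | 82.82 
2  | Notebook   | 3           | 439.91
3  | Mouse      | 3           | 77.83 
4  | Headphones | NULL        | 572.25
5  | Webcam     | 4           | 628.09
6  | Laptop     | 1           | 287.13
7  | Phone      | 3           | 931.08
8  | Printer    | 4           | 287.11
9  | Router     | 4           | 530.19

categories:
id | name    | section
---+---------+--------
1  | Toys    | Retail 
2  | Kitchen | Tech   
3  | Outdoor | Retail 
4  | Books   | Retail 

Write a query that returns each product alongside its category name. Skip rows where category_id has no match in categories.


INNER JOIN keeps only products rows whose category_id matches an id in categories. Walk through each product:
  - product 1 (Pen): category_id=3 -> matches Outdoor
  - product 2 (Notebook): category_id=3 -> matches Outdoor
  - product 3 (Mouse): category_id=3 -> matches Outdoor
  - product 4 (Headphones): category_id=NULL, no match -> dropped
  - product 5 (Webcam): category_id=4 -> matches Books
  - product 6 (Laptop): category_id=1 -> matches Toys
  - product 7 (Phone): category_id=3 -> matches Outdoor
  - product 8 (Printer): category_id=4 -> matches Books
  - product 9 (Router): category_id=4 -> matches Books
So 1 of 9 rows is dropped.

SQL:
SELECT a.name, b.name AS category
FROM products a
INNER JOIN categories b ON a.category_id = b.id

Result:
name     | category
---------+---------
Pen      | Outdoor 
Notebook | Outdoor 
Mouse    | Outdoor 
Webcam   | Books   
Laptop   | Toys    
Phone    | Outdoor 
Printer  | Books   
Router   | Books   


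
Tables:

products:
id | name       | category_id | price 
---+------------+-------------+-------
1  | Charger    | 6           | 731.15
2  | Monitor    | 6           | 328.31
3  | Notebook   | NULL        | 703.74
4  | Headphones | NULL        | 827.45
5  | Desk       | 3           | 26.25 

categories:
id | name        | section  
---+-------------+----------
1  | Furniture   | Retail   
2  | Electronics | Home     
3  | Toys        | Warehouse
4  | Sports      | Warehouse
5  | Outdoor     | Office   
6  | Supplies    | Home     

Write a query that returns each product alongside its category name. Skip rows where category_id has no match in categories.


INNER JOIN keeps only products rows whose category_id matches an id in categories. Walk through each product:
  - product 1 (Charger): category_id=6 -> matches Supplies
  - product 2 (Monitor): category_id=6 -> matches Supplies
  - product 3 (Notebook): category_id=NULL, no match -> dropped
  - product 4 (Headphones): category_id=NULL, no match -> dropped
  - product 5 (Desk): category_id=3 -> matches Toys
So 2 of 5 rows are dropped.

SQL:
SELECT a.name, b.name AS category
FROM products a
INNER JOIN categories b ON a.category_id = b.id

Result:
name    | category
--------+---------
Charger | Supplies
Monitor | Supplies
Desk    | Toys    


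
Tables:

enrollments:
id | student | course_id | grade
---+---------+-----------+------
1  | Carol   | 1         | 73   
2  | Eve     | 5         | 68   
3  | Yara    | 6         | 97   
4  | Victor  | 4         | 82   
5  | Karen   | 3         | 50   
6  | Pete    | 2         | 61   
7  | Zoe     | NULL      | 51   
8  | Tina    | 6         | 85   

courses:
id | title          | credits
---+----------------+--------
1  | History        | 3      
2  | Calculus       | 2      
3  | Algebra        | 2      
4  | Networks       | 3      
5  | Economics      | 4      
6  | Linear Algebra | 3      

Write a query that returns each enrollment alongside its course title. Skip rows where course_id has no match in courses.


INNER JOIN keeps only enrollments rows whose course_id matches an id in courses. Walk through each enrollment:
  - enrollment 1 (Carol): course_id=1 -> matches History
  - enrollment 2 (Eve): course_id=5 -> matches Economics
  - enrollment 3 (Yara): course_id=6 -> matches Linear Algebra
  - enrollment 4 (Victor): course_id=4 -> matches Networks
  - enrollment 5 (Karen): course_id=3 -> matches Algebra
  - enrollment 6 (Pete): course_id=2 -> matches Calculus
  - enrollment 7 (Zoe): course_id=NULL, no match -> dropped
  - enrollment 8 (Tina): course_id=6 -> matches Linear Algebra
So 1 of 8 rows is dropped.

SQL:
SELECT a.student, b.title AS course
FROM enrollments a
INNER JOIN courses b ON a.course_id = b.id

Result:
student | course        
--------+---------------
Carol   | History       
Eve     | Economics     
Yara    | Linear Algebra
Victor  | Networks      
Karen   | Algebra       
Pete    | Calculus      
Tina    | Linear Algebra


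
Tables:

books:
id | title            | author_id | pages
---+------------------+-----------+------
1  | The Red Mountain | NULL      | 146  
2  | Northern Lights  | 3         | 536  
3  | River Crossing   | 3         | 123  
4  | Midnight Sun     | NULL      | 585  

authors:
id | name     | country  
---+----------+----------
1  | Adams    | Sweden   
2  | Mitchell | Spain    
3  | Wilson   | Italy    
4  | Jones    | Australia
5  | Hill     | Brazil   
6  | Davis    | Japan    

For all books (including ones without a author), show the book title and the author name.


LEFT JOIN keeps every row from books (the left table); where author_id has no match in authors, the author columns become NULL. Walk through each book:
  - book 1 (The Red Mountain): author_id=NULL, no match -> kept with NULL
  - book 2 (Northern Lights): author_id=3 -> matches Wilson
  - book 3 (River Crossing): author_id=3 -> matches Wilson
  - book 4 (Midnight Sun): author_id=NULL, no match -> kept with NULL
All 4 rows appear; 2 have NULL author.

SQL:
SELECT a.title, b.name AS author
FROM books a
LEFT JOIN authors b ON a.author_id = b.id

Result:
title            | author
-----------------+-------
The Red Mountain | NULL  
Northern Lights  | Wilson
River Crossing   | Wilson
Midnight Sun     | NULL  


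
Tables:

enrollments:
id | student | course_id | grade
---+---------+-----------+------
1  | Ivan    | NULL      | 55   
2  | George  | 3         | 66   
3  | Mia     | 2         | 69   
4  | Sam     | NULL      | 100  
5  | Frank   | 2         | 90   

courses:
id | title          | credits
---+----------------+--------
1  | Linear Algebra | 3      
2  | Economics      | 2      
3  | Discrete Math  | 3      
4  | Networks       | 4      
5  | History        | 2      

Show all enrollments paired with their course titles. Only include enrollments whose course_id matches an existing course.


INNER JOIN keeps only enrollments rows whose course_id matches an id in courses. Walk through each enrollment:
  - enrollment 1 (Ivan): course_id=NULL, no match -> dropped
  - enrollment 2 (George): course_id=3 -> matches Discrete Math
  - enrollment 3 (Mia): course_id=2 -> matches Economics
  - enrollment 4 (Sam): course_id=NULL, no match -> dropped
  - enrollment 5 (Frank): course_id=2 -> matches Economics
So 2 of 5 rows are dropped.

SQL:
SELECT a.student, b.title AS course
FROM enrollments a
INNER JOIN courses b ON a.course_id = b.id

Result:
student | course       
--------+--------------
George  | Discrete Math
Mia     | Economics    
Frank   | Economics    


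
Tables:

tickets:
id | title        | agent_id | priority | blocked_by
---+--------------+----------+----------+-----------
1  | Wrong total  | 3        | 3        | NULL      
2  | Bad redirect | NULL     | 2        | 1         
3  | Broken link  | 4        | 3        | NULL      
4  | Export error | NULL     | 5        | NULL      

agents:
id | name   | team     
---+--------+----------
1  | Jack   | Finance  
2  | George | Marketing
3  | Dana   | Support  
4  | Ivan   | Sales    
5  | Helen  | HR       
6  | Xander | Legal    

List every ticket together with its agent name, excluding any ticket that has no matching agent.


INNER JOIN keeps only tickets rows whose agent_id matches an id in agents. Walk through each ticket:
  - ticket 1 (Wrong total): agent_id=3 -> matches Dana
  - ticket 2 (Bad redirect): agent_id=NULL, no match -> dropped
  - ticket 3 (Broken link): agent_id=4 -> matches Ivan
  - ticket 4 (Export error): agent_id=NULL, no match -> dropped
So 2 of 4 rows are dropped.

SQL:
SELECT a.title, b.name AS agent
FROM tickets a
INNER JOIN agents b ON a.agent_id = b.id

Result:
title       | agent
------------+------
Wrong total | Dana 
Broken link | Ivan 


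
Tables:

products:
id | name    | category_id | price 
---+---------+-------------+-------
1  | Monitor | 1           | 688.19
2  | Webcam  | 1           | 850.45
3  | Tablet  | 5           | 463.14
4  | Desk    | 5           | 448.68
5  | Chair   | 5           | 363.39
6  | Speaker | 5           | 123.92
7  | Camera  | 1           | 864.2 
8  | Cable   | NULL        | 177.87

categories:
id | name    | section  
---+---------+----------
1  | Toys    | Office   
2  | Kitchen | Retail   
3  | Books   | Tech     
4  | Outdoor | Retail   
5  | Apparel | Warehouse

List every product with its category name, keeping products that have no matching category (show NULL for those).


LEFT JOIN keeps every row from products (the left table); where category_id has no match in categories, the category columns become NULL. Walk through each product:
  - product 1 (Monitor): category_id=1 -> matches Toys
  - product 2 (Webcam): category_id=1 -> matches Toys
  - product 3 (Tablet): category_id=5 -> matches Apparel
  - product 4 (Desk): category_id=5 -> matches Apparel
  - product 5 (Chair): category_id=5 -> matches Apparel
  - product 6 (Speaker): category_id=5 -> matches Apparel
  - product 7 (Camera): category_id=1 -> matches Toys
  - product 8 (Cable): category_id=NULL, no match -> kept with NULL
All 8 rows appear; 1 has NULL category.

SQL:
SELECT a.name, b.name AS category
FROM products a
LEFT JOIN categories b ON a.category_id = b.id

Result:
name    | category
--------+---------
Monitor | Toys    
Webcam  | Toys    
Tablet  | Apparel 
Desk    | Apparel 
Chair   | Apparel 
Speaker | Apparel 
Camera  | Toys    
Cable   | NULL    


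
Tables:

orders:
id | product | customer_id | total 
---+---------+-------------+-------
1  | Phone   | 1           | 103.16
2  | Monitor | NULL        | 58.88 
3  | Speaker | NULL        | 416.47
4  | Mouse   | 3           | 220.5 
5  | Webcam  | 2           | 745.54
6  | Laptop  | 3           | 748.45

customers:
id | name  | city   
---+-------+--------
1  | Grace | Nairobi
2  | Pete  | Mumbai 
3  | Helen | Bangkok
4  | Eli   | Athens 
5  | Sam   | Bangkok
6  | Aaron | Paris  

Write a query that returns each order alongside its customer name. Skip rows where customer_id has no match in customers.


INNER JOIN keeps only orders rows whose customer_id matches an id in customers. Walk through each order:
  - order 1 (Phone): customer_id=1 -> matches Grace
  - order 2 (Monitor): customer_id=NULL, no match -> dropped
  - order 3 (Speaker): customer_id=NULL, no match -> dropped
  - order 4 (Mouse): customer_id=3 -> matches Helen
  - order 5 (Webcam): customer_id=2 -> matches Pete
  - order 6 (Laptop): customer_id=3 -> matches Helen
So 2 of 6 rows are dropped.

SQL:
SELECT a.product, b.name AS customer
FROM orders a
INNER JOIN customers b ON a.customer_id = b.id

Result:
product | customer
--------+---------
Phone   | Grace   
Mouse   | Helen   
Webcam  | Pete    
Laptop  | Helen   


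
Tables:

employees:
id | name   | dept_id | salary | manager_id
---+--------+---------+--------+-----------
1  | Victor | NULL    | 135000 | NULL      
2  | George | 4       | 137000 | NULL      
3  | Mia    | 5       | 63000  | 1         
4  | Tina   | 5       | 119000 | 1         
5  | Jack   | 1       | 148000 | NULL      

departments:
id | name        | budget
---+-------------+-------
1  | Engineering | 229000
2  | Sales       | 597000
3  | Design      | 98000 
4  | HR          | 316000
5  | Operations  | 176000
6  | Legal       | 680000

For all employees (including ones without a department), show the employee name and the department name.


LEFT JOIN keeps every row from employees (the left table); where dept_id has no match in departments, the department columns become NULL. Walk through each employee:
  - employee 1 (Victor): dept_id=NULL, no match -> kept with NULL
  - employee 2 (George): dept_id=4 -> matches HR
  - employee 3 (Mia): dept_id=5 -> matches Operations
  - employee 4 (Tina): dept_id=5 -> matches Operations
  - employee 5 (Jack): dept_id=1 -> matches Engineering
All 5 rows appear; 1 has NULL department.

SQL:
SELECT a.name, b.name AS department
FROM employees a
LEFT JOIN departments b ON a.dept_id = b.id

Result:
name   | department 
-------+------------
Victor | NULL       
George | HR         
Mia    | Operations 
Tina   | Operations 
Jack   | Engineering


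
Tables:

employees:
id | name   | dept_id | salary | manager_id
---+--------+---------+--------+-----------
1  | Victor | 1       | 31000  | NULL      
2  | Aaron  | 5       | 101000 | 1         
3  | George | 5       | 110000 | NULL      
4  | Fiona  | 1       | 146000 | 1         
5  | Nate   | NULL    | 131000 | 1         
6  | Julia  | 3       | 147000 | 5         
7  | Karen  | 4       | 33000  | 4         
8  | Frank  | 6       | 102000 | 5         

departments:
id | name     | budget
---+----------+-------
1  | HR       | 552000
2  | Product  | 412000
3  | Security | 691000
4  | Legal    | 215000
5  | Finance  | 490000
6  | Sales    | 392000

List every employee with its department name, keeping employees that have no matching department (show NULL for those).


LEFT JOIN keeps every row from employees (the left table); where dept_id has no match in departments, the department columns become NULL. Walk through each employee:
  - employee 1 (Victor): dept_id=1 -> matches HR
  - employee 2 (Aaron): dept_id=5 -> matches Finance
  - employee 3 (George): dept_id=5 -> matches Finance
  - employee 4 (Fiona): dept_id=1 -> matches HR
  - employee 5 (Nate): dept_id=NULL, no match -> kept with NULL
  - employee 6 (Julia): dept_id=3 -> matches Security
  - employee 7 (Karen): dept_id=4 -> matches Legal
  - employee 8 (Frank): dept_id=6 -> matches Sales
All 8 rows appear; 1 has NULL department.

SQL:
SELECT a.name, b.name AS department
FROM employees a
LEFT JOIN departments b ON a.dept_id = b.id

Result:
name   | department
-------+-----------
Victor | HR        
Aaron  | Finance   
George | Finance   
Fiona  | HR        
Nate   | NULL      
Julia  | Security  
Karen  | Legal     
Frank  | Sales     


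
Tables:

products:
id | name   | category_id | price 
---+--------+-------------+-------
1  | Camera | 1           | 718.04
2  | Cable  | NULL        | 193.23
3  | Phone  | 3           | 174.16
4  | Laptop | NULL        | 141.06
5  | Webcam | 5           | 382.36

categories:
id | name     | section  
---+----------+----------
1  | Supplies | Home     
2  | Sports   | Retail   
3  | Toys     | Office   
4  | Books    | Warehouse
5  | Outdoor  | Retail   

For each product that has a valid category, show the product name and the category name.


INNER JOIN keeps only products rows whose category_id matches an id in categories. Walk through each product:
  - product 1 (Camera): category_id=1 -> matches Supplies
  - product 2 (Cable): category_id=NULL, no match -> dropped
  - product 3 (Phone): category_id=3 -> matches Toys
  - product 4 (Laptop): category_id=NULL, no match -> dropped
  - product 5 (Webcam): category_id=5 -> matches Outdoor
So 2 of 5 rows are dropped.

SQL:
SELECT a.name, b.name AS category
FROM products a
INNER JOIN categories b ON a.category_id = b.id

Result:
name   | category
-------+---------
Camera | Supplies
Phone  | Toys    
Webcam | Outdoor 


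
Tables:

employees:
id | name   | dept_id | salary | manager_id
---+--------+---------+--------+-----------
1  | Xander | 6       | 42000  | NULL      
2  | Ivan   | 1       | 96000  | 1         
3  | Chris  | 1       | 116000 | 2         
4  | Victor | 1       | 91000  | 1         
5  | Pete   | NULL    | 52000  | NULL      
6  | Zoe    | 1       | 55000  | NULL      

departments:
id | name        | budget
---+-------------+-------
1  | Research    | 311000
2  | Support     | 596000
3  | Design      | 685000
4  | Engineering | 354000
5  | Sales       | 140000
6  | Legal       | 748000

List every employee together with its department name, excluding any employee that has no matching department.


INNER JOIN keeps only employees rows whose dept_id matches an id in departments. Walk through each employee:
  - employee 1 (Xander): dept_id=6 -> matches Legal
  - employee 2 (Ivan): dept_id=1 -> matches Research
  - employee 3 (Chris): dept_id=1 -> matches Research
  - employee 4 (Victor): dept_id=1 -> matches Research
  - employee 5 (Pete): dept_id=NULL, no match -> dropped
  - employee 6 (Zoe): dept_id=1 -> matches Research
So 1 of 6 rows is dropped.

SQL:
SELECT a.name, b.name AS department
FROM employees a
INNER JOIN departments b ON a.dept_id = b.id

Result:
name   | department
-------+-----------
Xander | Legal     
Ivan   | Research  
Chris  | Research  
Victor | Research  
Zoe    | Research  


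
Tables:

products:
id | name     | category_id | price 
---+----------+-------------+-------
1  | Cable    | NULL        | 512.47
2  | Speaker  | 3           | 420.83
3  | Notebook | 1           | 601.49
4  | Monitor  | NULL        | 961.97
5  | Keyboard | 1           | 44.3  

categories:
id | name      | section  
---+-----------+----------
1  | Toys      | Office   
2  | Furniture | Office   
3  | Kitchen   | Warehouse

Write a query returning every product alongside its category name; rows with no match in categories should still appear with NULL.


LEFT JOIN keeps every row from products (the left table); where category_id has no match in categories, the category columns become NULL. Walk through each product:
  - product 1 (Cable): category_id=NULL, no match -> kept with NULL
  - product 2 (Speaker): category_id=3 -> matches Kitchen
  - product 3 (Notebook): category_id=1 -> matches Toys
  - product 4 (Monitor): category_id=NULL, no match -> kept with NULL
  - product 5 (Keyboard): category_id=1 -> matches Toys
All 5 rows appear; 2 have NULL category.

SQL:
SELECT a.name, b.name AS category
FROM products a
LEFT JOIN categories b ON a.category_id = b.id

Result:
name     | category
---------+---------
Cable    | NULL    
Speaker  | Kitchen 
Notebook | Toys    
Monitor  | NULL    
Keyboard | Toys    


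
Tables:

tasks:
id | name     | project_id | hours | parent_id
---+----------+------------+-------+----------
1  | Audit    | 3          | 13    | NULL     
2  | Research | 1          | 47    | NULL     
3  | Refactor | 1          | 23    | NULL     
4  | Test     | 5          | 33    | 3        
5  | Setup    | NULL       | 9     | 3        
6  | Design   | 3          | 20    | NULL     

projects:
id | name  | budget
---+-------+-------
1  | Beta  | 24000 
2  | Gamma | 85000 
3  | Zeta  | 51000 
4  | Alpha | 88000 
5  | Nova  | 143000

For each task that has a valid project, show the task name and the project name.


INNER JOIN keeps only tasks rows whose project_id matches an id in projects. Walk through each task:
  - task 1 (Audit): project_id=3 -> matches Zeta
  - task 2 (Research): project_id=1 -> matches Beta
  - task 3 (Refactor): project_id=1 -> matches Beta
  - task 4 (Test): project_id=5 -> matches Nova
  - task 5 (Setup): project_id=NULL, no match -> dropped
  - task 6 (Design): project_id=3 -> matches Zeta
So 1 of 6 rows is dropped.

SQL:
SELECT a.name, b.name AS project
FROM tasks a
INNER JOIN projects b ON a.project_id = b.id

Result:
name     | project
---------+--------
Audit    | Zeta   
Research | Beta   
Refactor | Beta   
Test     | Nova   
Design   | Zeta   


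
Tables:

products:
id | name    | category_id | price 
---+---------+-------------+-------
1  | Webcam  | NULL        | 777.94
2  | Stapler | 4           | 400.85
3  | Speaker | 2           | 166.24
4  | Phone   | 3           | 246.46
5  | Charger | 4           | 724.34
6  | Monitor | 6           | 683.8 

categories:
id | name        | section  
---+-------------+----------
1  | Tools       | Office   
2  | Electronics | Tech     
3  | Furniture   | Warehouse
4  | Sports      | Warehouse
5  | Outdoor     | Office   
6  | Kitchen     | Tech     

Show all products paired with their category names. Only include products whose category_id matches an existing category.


INNER JOIN keeps only products rows whose category_id matches an id in categories. Walk through each product:
  - product 1 (Webcam): category_id=NULL, no match -> dropped
  - product 2 (Stapler): category_id=4 -> matches Sports
  - product 3 (Speaker): category_id=2 -> matches Electronics
  - product 4 (Phone): category_id=3 -> matches Furniture
  - product 5 (Charger): category_id=4 -> matches Sports
  - product 6 (Monitor): category_id=6 -> matches Kitchen
So 1 of 6 rows is dropped.

SQL:
SELECT a.name, b.name AS category
FROM products a
INNER JOIN categories b ON a.category_id = b.id

Result:
name    | category   
--------+------------
Stapler | Sports     
Speaker | Electronics
Phone   | Furniture  
Charger | Sports     
Monitor | Kitchen    


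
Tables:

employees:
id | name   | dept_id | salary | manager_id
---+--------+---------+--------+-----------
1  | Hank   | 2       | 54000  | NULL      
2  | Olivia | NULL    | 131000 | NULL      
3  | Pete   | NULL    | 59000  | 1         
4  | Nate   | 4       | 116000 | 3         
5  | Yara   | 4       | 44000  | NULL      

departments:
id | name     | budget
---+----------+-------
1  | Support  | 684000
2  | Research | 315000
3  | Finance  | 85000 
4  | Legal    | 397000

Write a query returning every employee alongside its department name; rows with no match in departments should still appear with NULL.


LEFT JOIN keeps every row from employees (the left table); where dept_id has no match in departments, the department columns become NULL. Walk through each employee:
  - employee 1 (Hank): dept_id=2 -> matches Research
  - employee 2 (Olivia): dept_id=NULL, no match -> kept with NULL
  - employee 3 (Pete): dept_id=NULL, no match -> kept with NULL
  - employee 4 (Nate): dept_id=4 -> matches Legal
  - employee 5 (Yara): dept_id=4 -> matches Legal
All 5 rows appear; 2 have NULL department.

SQL:
SELECT a.name, b.name AS department
FROM employees a
LEFT JOIN departments b ON a.dept_id = b.id

Result:
name   | department
-------+-----------
Hank   | Research  
Olivia | NULL      
Pete   | NULL      
Nate   | Legal     
Yara   | Legal     


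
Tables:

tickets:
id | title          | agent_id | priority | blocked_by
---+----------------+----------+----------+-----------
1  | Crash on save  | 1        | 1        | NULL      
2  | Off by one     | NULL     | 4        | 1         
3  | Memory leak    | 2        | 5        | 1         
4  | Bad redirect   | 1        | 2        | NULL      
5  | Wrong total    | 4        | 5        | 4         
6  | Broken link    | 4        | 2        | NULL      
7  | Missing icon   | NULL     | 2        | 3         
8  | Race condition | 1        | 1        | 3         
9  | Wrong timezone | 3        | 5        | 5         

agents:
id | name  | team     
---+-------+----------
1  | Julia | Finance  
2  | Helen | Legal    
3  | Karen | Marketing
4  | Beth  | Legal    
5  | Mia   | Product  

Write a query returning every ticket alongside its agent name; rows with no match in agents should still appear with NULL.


LEFT JOIN keeps every row from tickets (the left table); where agent_id has no match in agents, the agent columns become NULL. Walk through each ticket:
  - ticket 1 (Crash on save): agent_id=1 -> matches Julia
  - ticket 2 (Off by one): agent_id=NULL, no match -> kept with NULL
  - ticket 3 (Memory leak): agent_id=2 -> matches Helen
  - ticket 4 (Bad redirect): agent_id=1 -> matches Julia
  - ticket 5 (Wrong total): agent_id=4 -> matches Beth
  - ticket 6 (Broken link): agent_id=4 -> matches Beth
  - ticket 7 (Missing icon): agent_id=NULL, no match -> kept with NULL
  - ticket 8 (Race condition): agent_id=1 -> matches Julia
  - ticket 9 (Wrong timezone): agent_id=3 -> matches Karen
All 9 rows appear; 2 have NULL agent.

SQL:
SELECT a.title, b.name AS agent
FROM tickets a
LEFT JOIN agents b ON a.agent_id = b.id

Result:
title          | agent
---------------+------
Crash on save  | Julia
Off by one     | NULL 
Memory leak    | Helen
Bad redirect   | Julia
Wrong total    | Beth 
Broken link    | Beth 
Missing icon   | NULL 
Race condition | Julia
Wrong timezone | Karen


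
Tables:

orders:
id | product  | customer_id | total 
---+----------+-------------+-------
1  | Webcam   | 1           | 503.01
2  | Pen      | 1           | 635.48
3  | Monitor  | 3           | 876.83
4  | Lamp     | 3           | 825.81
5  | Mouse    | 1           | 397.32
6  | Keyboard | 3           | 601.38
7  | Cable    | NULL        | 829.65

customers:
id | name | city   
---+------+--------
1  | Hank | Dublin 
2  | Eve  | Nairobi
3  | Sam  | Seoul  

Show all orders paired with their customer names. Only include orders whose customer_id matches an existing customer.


INNER JOIN keeps only orders rows whose customer_id matches an id in customers. Walk through each order:
  - order 1 (Webcam): customer_id=1 -> matches Hank
  - order 2 (Pen): customer_id=1 -> matches Hank
  - order 3 (Monitor): customer_id=3 -> matches Sam
  - order 4 (Lamp): customer_id=3 -> matches Sam
  - order 5 (Mouse): customer_id=1 -> matches Hank
  - order 6 (Keyboard): customer_id=3 -> matches Sam
  - order 7 (Cable): customer_id=NULL, no match -> dropped
So 1 of 7 rows is dropped.

SQL:
SELECT a.product, b.name AS customer
FROM orders a
INNER JOIN customers b ON a.customer_id = b.id

Result:
product  | customer
---------+---------
Webcam   | Hank    
Pen      | Hank    
Monitor  | Sam     
Lamp     | Sam     
Mouse    | Hank    
Keyboard | Sam     


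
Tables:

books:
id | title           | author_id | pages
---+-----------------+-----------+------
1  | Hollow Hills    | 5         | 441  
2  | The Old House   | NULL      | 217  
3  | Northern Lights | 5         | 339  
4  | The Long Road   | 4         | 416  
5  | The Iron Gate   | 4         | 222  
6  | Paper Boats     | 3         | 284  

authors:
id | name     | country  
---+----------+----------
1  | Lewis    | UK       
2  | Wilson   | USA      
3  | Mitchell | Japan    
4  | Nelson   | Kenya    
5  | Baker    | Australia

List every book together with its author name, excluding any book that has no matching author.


INNER JOIN keeps only books rows whose author_id matches an id in authors. Walk through each book:
  - book 1 (Hollow Hills): author_id=5 -> matches Baker
  - book 2 (The Old House): author_id=NULL, no match -> dropped
  - book 3 (Northern Lights): author_id=5 -> matches Baker
  - book 4 (The Long Road): author_id=4 -> matches Nelson
  - book 5 (The Iron Gate): author_id=4 -> matches Nelson
  - book 6 (Paper Boats): author_id=3 -> matches Mitchell
So 1 of 6 rows is dropped.

SQL:
SELECT a.title, b.name AS author
FROM books a
INNER JOIN authors b ON a.author_id = b.id

Result:
title           | author  
----------------+---------
Hollow Hills    | Baker   
Northern Lights | Baker   
The Long Road   | Nelson  
The Iron Gate   | Nelson  
Paper Boats     | Mitchell


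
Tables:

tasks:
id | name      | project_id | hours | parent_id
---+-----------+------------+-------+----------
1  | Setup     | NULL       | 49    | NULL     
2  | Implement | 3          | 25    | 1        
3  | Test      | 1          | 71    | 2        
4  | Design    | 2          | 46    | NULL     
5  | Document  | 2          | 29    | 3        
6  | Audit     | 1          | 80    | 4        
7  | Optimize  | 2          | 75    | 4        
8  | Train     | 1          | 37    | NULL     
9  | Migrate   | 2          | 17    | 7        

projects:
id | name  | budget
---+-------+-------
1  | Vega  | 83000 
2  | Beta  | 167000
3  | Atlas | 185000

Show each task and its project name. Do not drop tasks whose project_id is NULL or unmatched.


LEFT JOIN keeps every row from tasks (the left table); where project_id has no match in projects, the project columns become NULL. Walk through each task:
  - task 1 (Setup): project_id=NULL, no match -> kept with NULL
  - task 2 (Implement): project_id=3 -> matches Atlas
  - task 3 (Test): project_id=1 -> matches Vega
  - task 4 (Design): project_id=2 -> matches Beta
  - task 5 (Document): project_id=2 -> matches Beta
  - task 6 (Audit): project_id=1 -> matches Vega
  - task 7 (Optimize): project_id=2 -> matches Beta
  - task 8 (Train): project_id=1 -> matches Vega
  - task 9 (Migrate): project_id=2 -> matches Beta
All 9 rows appear; 1 has NULL project.

SQL:
SELECT a.name, b.name AS project
FROM tasks a
LEFT JOIN projects b ON a.project_id = b.id

Result:
name      | project
----------+--------
Setup     | NULL   
Implement | Atlas  
Test      | Vega   
Design    | Beta   
Document  | Beta   
Audit     | Vega   
Optimize  | Beta   
Train     | Vega   
Migrate   | Beta   


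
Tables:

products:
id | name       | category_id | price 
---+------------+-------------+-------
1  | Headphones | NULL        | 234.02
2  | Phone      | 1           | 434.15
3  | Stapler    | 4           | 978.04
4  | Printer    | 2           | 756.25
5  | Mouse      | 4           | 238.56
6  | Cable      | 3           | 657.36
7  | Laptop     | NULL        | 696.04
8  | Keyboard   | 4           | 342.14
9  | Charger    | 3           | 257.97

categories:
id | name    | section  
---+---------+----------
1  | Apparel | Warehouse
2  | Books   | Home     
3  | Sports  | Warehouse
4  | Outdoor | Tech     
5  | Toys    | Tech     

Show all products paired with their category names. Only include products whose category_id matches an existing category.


INNER JOIN keeps only products rows whose category_id matches an id in categories. Walk through each product:
  - product 1 (Headphones): category_id=NULL, no match -> dropped
  - product 2 (Phone): category_id=1 -> matches Apparel
  - product 3 (Stapler): category_id=4 -> matches Outdoor
  - product 4 (Printer): category_id=2 -> matches Books
  - product 5 (Mouse): category_id=4 -> matches Outdoor
  - product 6 (Cable): category_id=3 -> matches Sports
  - product 7 (Laptop): category_id=NULL, no match -> dropped
  - product 8 (Keyboard): category_id=4 -> matches Outdoor
  - product 9 (Charger): category_id=3 -> matches Sports
So 2 of 9 rows are dropped.

SQL:
SELECT a.name, b.name AS category
FROM products a
INNER JOIN categories b ON a.category_id = b.id

Result:
name     | category
---------+---------
Phone    | Apparel 
Stapler  | Outdoor 
Printer  | Books   
Mouse    | Outdoor 
Cable    | Sports  
Keyboard | Outdoor 
Charger  | Sports  


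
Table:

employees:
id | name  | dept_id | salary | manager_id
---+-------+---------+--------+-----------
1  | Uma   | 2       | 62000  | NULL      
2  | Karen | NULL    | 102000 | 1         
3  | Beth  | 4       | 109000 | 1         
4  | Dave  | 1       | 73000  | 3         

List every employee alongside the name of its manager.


This is a self-join: employees is joined to a second copy of itself, matching each row's manager_id to another row's id. Use LEFT JOIN so rows with manager_id=NULL are kept.
  - employee 1 (Uma): manager_id=NULL -> NULL
  - employee 2 (Karen): manager_id=1 -> Uma
  - employee 3 (Beth): manager_id=1 -> Uma
  - employee 4 (Dave): manager_id=3 -> Beth

SQL:
SELECT a.name AS item, b.name AS manager
FROM employees a
LEFT JOIN employees b ON a.manager_id = b.id

Result:
item  | manager
------+--------
Uma   | NULL   
Karen | Uma    
Beth  | Uma    
Dave  | Beth   


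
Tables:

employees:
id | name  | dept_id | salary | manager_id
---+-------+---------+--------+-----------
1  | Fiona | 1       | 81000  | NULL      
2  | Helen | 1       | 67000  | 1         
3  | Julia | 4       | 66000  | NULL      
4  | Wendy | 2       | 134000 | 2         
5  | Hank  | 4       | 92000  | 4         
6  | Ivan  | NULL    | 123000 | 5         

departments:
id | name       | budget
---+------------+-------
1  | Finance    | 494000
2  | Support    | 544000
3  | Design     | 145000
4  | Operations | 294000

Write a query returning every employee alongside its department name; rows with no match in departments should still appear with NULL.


LEFT JOIN keeps every row from employees (the left table); where dept_id has no match in departments, the department columns become NULL. Walk through each employee:
  - employee 1 (Fiona): dept_id=1 -> matches Finance
  - employee 2 (Helen): dept_id=1 -> matches Finance
  - employee 3 (Julia): dept_id=4 -> matches Operations
  - employee 4 (Wendy): dept_id=2 -> matches Support
  - employee 5 (Hank): dept_id=4 -> matches Operations
  - employee 6 (Ivan): dept_id=NULL, no match -> kept with NULL
All 6 rows appear; 1 has NULL department.

SQL:
SELECT a.name, b.name AS department
FROM employees a
LEFT JOIN departments b ON a.dept_id = b.id

Result:
name  | department
------+-----------
Fiona | Finance   
Helen | Finance   
Julia | Operations
Wendy | Support   
Hank  | Operations
Ivan  | NULL      


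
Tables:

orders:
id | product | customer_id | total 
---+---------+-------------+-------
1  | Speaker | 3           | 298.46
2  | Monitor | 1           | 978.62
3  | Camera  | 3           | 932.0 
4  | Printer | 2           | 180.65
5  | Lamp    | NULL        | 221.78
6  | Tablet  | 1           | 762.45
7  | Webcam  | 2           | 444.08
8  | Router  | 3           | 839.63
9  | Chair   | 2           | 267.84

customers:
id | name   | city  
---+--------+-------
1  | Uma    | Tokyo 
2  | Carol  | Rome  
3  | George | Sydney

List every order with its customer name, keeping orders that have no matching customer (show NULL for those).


LEFT JOIN keeps every row from orders (the left table); where customer_id has no match in customers, the customer columns become NULL. Walk through each order:
  - order 1 (Speaker): customer_id=3 -> matches George
  - order 2 (Monitor): customer_id=1 -> matches Uma
  - order 3 (Camera): customer_id=3 -> matches George
  - order 4 (Printer): customer_id=2 -> matches Carol
  - order 5 (Lamp): customer_id=NULL, no match -> kept with NULL
  - order 6 (Tablet): customer_id=1 -> matches Uma
  - order 7 (Webcam): customer_id=2 -> matches Carol
  - order 8 (Router): customer_id=3 -> matches George
  - order 9 (Chair): customer_id=2 -> matches Carol
All 9 rows appear; 1 has NULL customer.

SQL:
SELECT a.product, b.name AS customer
FROM orders a
LEFT JOIN customers b ON a.customer_id = b.id

Result:
product | customer
--------+---------
Speaker | George  
Monitor | Uma     
Camera  | George  
Printer | Carol   
Lamp    | NULL    
Tablet  | Uma     
Webcam  | Carol   
Router  | George  
Chair   | Carol   
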